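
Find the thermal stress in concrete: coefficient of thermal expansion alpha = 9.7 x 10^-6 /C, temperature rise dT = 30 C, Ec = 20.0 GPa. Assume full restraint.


sigma = alpha * dT * Ec
= 9.7e-6 * 30 * 20.0 * 1000
= 5.82 MPa

5.82


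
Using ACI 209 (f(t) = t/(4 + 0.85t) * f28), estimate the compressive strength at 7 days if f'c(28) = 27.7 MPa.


f(7) = 7 / (4 + 0.85 * 7) * 27.7
= 7 / 9.95 * 27.7
= 19.49 MPa

19.49


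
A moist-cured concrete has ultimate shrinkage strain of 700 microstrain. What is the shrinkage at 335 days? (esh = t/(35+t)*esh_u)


esh(335) = 335 / (35 + 335) * 700
= 335 / 370 * 700
= 633.8 microstrain

633.8


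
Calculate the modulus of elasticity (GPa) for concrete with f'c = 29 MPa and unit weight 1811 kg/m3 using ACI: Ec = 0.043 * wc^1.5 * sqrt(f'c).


Ec = 0.043 * 1811^1.5 * sqrt(29) / 1000
= 17.85 GPa

17.85


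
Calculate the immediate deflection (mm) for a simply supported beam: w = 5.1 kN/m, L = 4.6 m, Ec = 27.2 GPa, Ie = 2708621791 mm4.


Convert: L = 4.6 m = 4600 mm, Ec = 27.2 GPa = 27200 MPa
delta = 5 * 5.1 * 4600^4 / (384 * 27200 * 2708621791)
= 0.4 mm

0.4


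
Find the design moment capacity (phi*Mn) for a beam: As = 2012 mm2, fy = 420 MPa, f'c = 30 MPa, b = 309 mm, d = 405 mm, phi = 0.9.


a = As * fy / (0.85 * f'c * b)
= 2012 * 420 / (0.85 * 30 * 309)
= 107.2454 mm
Mn = As * fy * (d - a/2) / 10^6
= 296.9279 kN-m
phi*Mn = 0.9 * 296.9279 = 267.24 kN-m

267.24


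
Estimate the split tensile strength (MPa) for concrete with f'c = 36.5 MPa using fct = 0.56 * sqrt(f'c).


fct = 0.56 * sqrt(36.5)
= 0.56 * 6.042
= 3.383 MPa

3.383


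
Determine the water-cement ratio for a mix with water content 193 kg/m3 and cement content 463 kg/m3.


w/c = water / cement
w/c = 193 / 463 = 0.417

0.417


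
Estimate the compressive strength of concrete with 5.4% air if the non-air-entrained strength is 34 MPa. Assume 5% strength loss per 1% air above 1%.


Strength loss = (5.4 - 1) * 5 = 22.0%
f'c = 34 * (1 - 22.0/100)
= 26.52 MPa

26.52


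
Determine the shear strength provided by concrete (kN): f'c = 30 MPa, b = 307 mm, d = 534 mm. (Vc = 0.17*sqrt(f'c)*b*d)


Vc = 0.17 * sqrt(30) * 307 * 534 / 1000
= 152.65 kN

152.65


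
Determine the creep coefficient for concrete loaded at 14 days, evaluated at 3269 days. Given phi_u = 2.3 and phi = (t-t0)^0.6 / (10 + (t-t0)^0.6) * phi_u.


dt = 3269 - 14 = 3255
phi = 3255^0.6 / (10 + 3255^0.6) * 2.3
= 2.133

2.133


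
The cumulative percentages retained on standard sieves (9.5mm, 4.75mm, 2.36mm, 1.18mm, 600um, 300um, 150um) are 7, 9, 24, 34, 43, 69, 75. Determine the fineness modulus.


FM = sum(cumulative % retained) / 100
= 261 / 100
= 2.61

2.61


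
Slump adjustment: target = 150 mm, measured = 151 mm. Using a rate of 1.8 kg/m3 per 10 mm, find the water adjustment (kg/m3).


Difference = 150 - 151 = -1 mm
Water adjustment = -1 * 1.8 / 10 = -0.2 kg/m3

-0.2


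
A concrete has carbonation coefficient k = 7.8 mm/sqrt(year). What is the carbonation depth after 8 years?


depth = k * sqrt(t)
= 7.8 * sqrt(8)
= 22.06 mm

22.06


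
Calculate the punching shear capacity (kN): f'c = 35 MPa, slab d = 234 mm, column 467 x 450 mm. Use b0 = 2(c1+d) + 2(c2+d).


b0 = 2*(467 + 234) + 2*(450 + 234) = 2770 mm
Vc = 0.33 * sqrt(35) * 2770 * 234 / 1000
= 1265.45 kN

1265.45


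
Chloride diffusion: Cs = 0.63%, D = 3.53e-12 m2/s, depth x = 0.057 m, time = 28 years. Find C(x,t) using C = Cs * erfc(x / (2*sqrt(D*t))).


t_seconds = 28 * 365.25 * 24 * 3600 = 883612800.0 s
arg = 0.057 / (2 * sqrt(3.53e-12 * 883612800.0))
= 0.5103
erfc(0.5103) = 0.4705
C = 0.63 * 0.4705 = 0.2964%

0.2964


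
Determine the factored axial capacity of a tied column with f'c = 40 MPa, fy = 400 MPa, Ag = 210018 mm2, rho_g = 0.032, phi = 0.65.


Ast = rho * Ag = 0.032 * 210018 = 6720.576 mm2
phi*Pn = 0.65 * 0.80 * (0.85 * 40 * (210018 - 6720.576) + 400 * 6720.576) / 1000
= 4992.18 kN

4992.18


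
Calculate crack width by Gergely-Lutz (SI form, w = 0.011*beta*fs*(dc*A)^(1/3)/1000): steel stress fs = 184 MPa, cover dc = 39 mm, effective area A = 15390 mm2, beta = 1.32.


w = 0.011 * beta * fs * (dc * A)^(1/3) / 1000
= 0.011 * 1.32 * 184 * (39 * 15390)^(1/3) / 1000
= 0.225 mm

0.225


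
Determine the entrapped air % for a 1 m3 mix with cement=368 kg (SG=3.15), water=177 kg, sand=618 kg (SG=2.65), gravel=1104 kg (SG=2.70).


Vol cement = 368 / (3.15 * 1000) = 0.116825 m3
Vol water = 177 / 1000 = 0.177 m3
Vol sand = 618 / (2.65 * 1000) = 0.233208 m3
Vol gravel = 1104 / (2.70 * 1000) = 0.408889 m3
Total solid + water volume = 0.935922 m3
Air = (1 - 0.935922) * 100 = 6.41%

6.41


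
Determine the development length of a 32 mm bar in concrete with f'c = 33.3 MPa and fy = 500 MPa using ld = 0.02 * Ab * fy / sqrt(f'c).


Ab = pi * 32^2 / 4 = 804.248 mm2
ld = 0.02 * 804.248 * 500 / sqrt(33.3)
= 1393.7 mm

1393.7


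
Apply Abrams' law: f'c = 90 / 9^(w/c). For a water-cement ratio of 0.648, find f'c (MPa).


f'c = 90 / 9^0.648
= 90 / 4.153
= 21.67 MPa

21.67


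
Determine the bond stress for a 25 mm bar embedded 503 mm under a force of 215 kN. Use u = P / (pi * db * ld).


u = P / (pi * db * ld)
= 215 * 1000 / (pi * 25 * 503)
= 5.442 MPa

5.442


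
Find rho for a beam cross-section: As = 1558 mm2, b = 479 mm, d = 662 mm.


rho = As / (b * d)
= 1558 / (479 * 662)
= 0.0049

0.0049


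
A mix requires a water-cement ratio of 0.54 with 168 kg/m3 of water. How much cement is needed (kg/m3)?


Cement = water / (w/c)
= 168 / 0.54
= 311.1 kg/m3

311.1


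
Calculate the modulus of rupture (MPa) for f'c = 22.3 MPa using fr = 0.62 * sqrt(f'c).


fr = 0.62 * sqrt(22.3)
= 2.928 MPa

2.928


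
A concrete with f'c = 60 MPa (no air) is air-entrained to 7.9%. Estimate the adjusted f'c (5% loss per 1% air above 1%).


Strength loss = (7.9 - 1) * 5 = 34.5%
f'c = 60 * (1 - 34.5/100)
= 39.3 MPa

39.3


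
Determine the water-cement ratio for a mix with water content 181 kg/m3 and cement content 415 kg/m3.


w/c = water / cement
w/c = 181 / 415 = 0.436

0.436


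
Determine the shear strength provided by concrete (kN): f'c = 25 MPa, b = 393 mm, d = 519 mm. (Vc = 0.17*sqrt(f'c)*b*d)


Vc = 0.17 * sqrt(25) * 393 * 519 / 1000
= 173.37 kN

173.37


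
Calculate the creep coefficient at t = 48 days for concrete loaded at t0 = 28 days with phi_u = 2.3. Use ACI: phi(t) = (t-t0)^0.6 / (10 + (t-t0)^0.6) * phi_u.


dt = 48 - 28 = 20
phi = 20^0.6 / (10 + 20^0.6) * 2.3
= 0.866

0.866


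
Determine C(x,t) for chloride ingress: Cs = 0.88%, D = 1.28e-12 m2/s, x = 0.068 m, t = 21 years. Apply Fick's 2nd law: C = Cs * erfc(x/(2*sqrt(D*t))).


t_seconds = 21 * 365.25 * 24 * 3600 = 662709600.0 s
arg = 0.068 / (2 * sqrt(1.28e-12 * 662709600.0))
= 1.1674
erfc(1.1674) = 0.0988
C = 0.88 * 0.0988 = 0.0869%

0.0869


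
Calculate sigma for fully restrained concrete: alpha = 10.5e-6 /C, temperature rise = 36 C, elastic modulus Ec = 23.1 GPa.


sigma = alpha * dT * Ec
= 10.5e-6 * 36 * 23.1 * 1000
= 8.732 MPa

8.732


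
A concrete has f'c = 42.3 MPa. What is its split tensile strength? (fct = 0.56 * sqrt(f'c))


fct = 0.56 * sqrt(42.3)
= 0.56 * 6.504
= 3.642 MPa

3.642


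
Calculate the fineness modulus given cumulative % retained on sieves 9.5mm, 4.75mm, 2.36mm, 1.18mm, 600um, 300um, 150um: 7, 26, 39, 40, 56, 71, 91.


FM = sum(cumulative % retained) / 100
= 330 / 100
= 3.3

3.3


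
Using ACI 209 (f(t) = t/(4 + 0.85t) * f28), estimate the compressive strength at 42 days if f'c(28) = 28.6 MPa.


f(42) = 42 / (4 + 0.85 * 42) * 28.6
= 42 / 39.7 * 28.6
= 30.26 MPa

30.26


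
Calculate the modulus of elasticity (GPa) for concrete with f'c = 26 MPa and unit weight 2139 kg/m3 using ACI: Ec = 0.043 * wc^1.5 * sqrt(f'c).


Ec = 0.043 * 2139^1.5 * sqrt(26) / 1000
= 21.69 GPa

21.69


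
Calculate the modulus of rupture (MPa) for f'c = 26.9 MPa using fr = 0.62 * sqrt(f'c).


fr = 0.62 * sqrt(26.9)
= 3.216 MPa

3.216


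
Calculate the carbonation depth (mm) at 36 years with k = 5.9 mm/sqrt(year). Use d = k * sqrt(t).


depth = k * sqrt(t)
= 5.9 * sqrt(36)
= 35.4 mm

35.4


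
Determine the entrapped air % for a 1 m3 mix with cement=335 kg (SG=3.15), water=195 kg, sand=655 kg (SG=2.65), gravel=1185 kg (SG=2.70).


Vol cement = 335 / (3.15 * 1000) = 0.106349 m3
Vol water = 195 / 1000 = 0.195 m3
Vol sand = 655 / (2.65 * 1000) = 0.24717 m3
Vol gravel = 1185 / (2.70 * 1000) = 0.438889 m3
Total solid + water volume = 0.987408 m3
Air = (1 - 0.987408) * 100 = 1.26%

1.26


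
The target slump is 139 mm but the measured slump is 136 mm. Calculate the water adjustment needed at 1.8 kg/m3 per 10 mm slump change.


Difference = 139 - 136 = 3 mm
Water adjustment = 3 * 1.8 / 10 = 0.5 kg/m3

0.5


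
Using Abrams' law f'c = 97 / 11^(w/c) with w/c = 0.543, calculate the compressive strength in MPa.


f'c = 97 / 11^0.543
= 97 / 3.677
= 26.38 MPa

26.38


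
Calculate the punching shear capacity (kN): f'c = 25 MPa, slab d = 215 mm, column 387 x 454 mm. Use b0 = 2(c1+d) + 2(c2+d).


b0 = 2*(387 + 215) + 2*(454 + 215) = 2542 mm
Vc = 0.33 * sqrt(25) * 2542 * 215 / 1000
= 901.77 kN

901.77


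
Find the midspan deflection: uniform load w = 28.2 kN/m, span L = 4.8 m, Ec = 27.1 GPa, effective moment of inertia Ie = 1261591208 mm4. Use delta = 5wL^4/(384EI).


Convert: L = 4.8 m = 4800 mm, Ec = 27.1 GPa = 27100 MPa
delta = 5 * 28.2 * 4800^4 / (384 * 27100 * 1261591208)
= 5.7 mm

5.7


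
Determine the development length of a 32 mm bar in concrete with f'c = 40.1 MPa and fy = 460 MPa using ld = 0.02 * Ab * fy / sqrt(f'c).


Ab = pi * 32^2 / 4 = 804.248 mm2
ld = 0.02 * 804.248 * 460 / sqrt(40.1)
= 1168.4 mm

1168.4


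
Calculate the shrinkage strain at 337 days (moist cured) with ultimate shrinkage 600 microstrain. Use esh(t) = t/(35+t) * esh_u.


esh(337) = 337 / (35 + 337) * 600
= 337 / 372 * 600
= 543.5 microstrain

543.5


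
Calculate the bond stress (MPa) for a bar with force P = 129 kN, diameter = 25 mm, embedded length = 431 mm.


u = P / (pi * db * ld)
= 129 * 1000 / (pi * 25 * 431)
= 3.811 MPa

3.811


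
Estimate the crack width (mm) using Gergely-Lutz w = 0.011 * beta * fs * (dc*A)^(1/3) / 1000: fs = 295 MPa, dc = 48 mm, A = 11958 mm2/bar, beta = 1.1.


w = 0.011 * beta * fs * (dc * A)^(1/3) / 1000
= 0.011 * 1.1 * 295 * (48 * 11958)^(1/3) / 1000
= 0.297 mm

0.297


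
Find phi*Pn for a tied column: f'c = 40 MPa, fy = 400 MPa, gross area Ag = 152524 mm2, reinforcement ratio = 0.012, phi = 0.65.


Ast = rho * Ag = 0.012 * 152524 = 1830.288 mm2
phi*Pn = 0.65 * 0.80 * (0.85 * 40 * (152524 - 1830.288) + 400 * 1830.288) / 1000
= 3044.96 kN

3044.96


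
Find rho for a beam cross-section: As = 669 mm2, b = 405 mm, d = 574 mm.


rho = As / (b * d)
= 669 / (405 * 574)
= 0.0029

0.0029


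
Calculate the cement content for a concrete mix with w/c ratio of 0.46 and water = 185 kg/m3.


Cement = water / (w/c)
= 185 / 0.46
= 402.2 kg/m3

402.2


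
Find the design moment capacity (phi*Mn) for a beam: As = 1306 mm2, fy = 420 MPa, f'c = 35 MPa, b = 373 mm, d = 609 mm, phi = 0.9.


a = As * fy / (0.85 * f'c * b)
= 1306 * 420 / (0.85 * 35 * 373)
= 49.4307 mm
Mn = As * fy * (d - a/2) / 10^6
= 320.4918 kN-m
phi*Mn = 0.9 * 320.4918 = 288.44 kN-m

288.44


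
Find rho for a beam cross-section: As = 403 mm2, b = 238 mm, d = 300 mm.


rho = As / (b * d)
= 403 / (238 * 300)
= 0.0056

0.0056


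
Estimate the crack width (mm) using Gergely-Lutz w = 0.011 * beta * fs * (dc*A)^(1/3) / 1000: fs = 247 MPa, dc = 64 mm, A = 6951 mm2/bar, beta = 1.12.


w = 0.011 * beta * fs * (dc * A)^(1/3) / 1000
= 0.011 * 1.12 * 247 * (64 * 6951)^(1/3) / 1000
= 0.232 mm

0.232


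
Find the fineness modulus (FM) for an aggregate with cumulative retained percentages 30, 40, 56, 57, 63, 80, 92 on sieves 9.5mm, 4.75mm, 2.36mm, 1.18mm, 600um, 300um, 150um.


FM = sum(cumulative % retained) / 100
= 418 / 100
= 4.18

4.18


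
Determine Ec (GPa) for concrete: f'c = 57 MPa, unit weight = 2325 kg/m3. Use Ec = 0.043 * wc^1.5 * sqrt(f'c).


Ec = 0.043 * 2325^1.5 * sqrt(57) / 1000
= 36.39 GPa

36.39


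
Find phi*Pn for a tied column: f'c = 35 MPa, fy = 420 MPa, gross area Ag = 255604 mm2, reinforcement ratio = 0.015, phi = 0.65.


Ast = rho * Ag = 0.015 * 255604 = 3834.06 mm2
phi*Pn = 0.65 * 0.80 * (0.85 * 35 * (255604 - 3834.06) + 420 * 3834.06) / 1000
= 4732.24 kN

4732.24


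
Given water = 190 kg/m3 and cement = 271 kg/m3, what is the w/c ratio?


w/c = water / cement
w/c = 190 / 271 = 0.701

0.701


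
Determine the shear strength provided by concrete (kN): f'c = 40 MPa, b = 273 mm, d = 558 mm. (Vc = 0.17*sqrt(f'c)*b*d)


Vc = 0.17 * sqrt(40) * 273 * 558 / 1000
= 163.79 kN

163.79


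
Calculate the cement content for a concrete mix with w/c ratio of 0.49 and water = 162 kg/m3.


Cement = water / (w/c)
= 162 / 0.49
= 330.6 kg/m3

330.6


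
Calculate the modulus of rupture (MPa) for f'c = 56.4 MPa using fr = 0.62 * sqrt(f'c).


fr = 0.62 * sqrt(56.4)
= 4.656 MPa

4.656


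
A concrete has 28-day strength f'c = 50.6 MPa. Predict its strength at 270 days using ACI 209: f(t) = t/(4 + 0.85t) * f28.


f(270) = 270 / (4 + 0.85 * 270) * 50.6
= 270 / 233.5 * 50.6
= 58.51 MPa

58.51


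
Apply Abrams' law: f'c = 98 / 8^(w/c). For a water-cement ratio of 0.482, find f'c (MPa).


f'c = 98 / 8^0.482
= 98 / 2.725
= 35.97 MPa

35.97


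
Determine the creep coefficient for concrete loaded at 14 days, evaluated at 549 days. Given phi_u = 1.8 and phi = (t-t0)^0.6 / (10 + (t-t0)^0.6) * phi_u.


dt = 549 - 14 = 535
phi = 535^0.6 / (10 + 535^0.6) * 1.8
= 1.463

1.463


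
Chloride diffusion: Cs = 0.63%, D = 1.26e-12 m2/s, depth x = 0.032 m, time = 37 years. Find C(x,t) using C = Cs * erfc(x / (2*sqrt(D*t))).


t_seconds = 37 * 365.25 * 24 * 3600 = 1167631200.0 s
arg = 0.032 / (2 * sqrt(1.26e-12 * 1167631200.0))
= 0.4171
erfc(0.4171) = 0.5552
C = 0.63 * 0.5552 = 0.3498%

0.3498


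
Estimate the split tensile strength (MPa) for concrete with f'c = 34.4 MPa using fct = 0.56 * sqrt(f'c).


fct = 0.56 * sqrt(34.4)
= 0.56 * 5.865
= 3.284 MPa

3.284


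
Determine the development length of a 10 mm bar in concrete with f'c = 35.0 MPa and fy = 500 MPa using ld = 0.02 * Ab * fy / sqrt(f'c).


Ab = pi * 10^2 / 4 = 78.54 mm2
ld = 0.02 * 78.54 * 500 / sqrt(35.0)
= 132.8 mm

132.8


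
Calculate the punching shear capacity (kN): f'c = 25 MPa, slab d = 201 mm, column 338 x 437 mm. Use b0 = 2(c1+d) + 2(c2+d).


b0 = 2*(338 + 201) + 2*(437 + 201) = 2354 mm
Vc = 0.33 * sqrt(25) * 2354 * 201 / 1000
= 780.7 kN

780.7


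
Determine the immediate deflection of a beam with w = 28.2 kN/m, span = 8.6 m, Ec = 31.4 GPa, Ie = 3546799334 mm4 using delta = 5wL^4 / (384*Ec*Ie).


Convert: L = 8.6 m = 8600 mm, Ec = 31.4 GPa = 31400 MPa
delta = 5 * 28.2 * 8600^4 / (384 * 31400 * 3546799334)
= 18.03 mm

18.03


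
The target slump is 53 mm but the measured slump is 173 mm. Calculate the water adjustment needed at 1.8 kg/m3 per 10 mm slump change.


Difference = 53 - 173 = -120 mm
Water adjustment = -120 * 1.8 / 10 = -21.6 kg/m3

-21.6


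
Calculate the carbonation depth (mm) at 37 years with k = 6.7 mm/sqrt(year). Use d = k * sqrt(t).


depth = k * sqrt(t)
= 6.7 * sqrt(37)
= 40.75 mm

40.75


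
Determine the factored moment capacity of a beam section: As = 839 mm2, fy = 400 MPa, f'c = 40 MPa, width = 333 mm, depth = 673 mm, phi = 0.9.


a = As * fy / (0.85 * f'c * b)
= 839 * 400 / (0.85 * 40 * 333)
= 29.6414 mm
Mn = As * fy * (d - a/2) / 10^6
= 220.885 kN-m
phi*Mn = 0.9 * 220.885 = 198.8 kN-m

198.8


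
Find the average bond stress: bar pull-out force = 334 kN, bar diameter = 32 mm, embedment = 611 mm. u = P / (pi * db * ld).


u = P / (pi * db * ld)
= 334 * 1000 / (pi * 32 * 611)
= 5.438 MPa

5.438


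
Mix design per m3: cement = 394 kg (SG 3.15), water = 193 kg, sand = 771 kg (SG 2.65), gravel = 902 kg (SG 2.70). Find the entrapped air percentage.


Vol cement = 394 / (3.15 * 1000) = 0.125079 m3
Vol water = 193 / 1000 = 0.193 m3
Vol sand = 771 / (2.65 * 1000) = 0.290943 m3
Vol gravel = 902 / (2.70 * 1000) = 0.334074 m3
Total solid + water volume = 0.943097 m3
Air = (1 - 0.943097) * 100 = 5.69%

5.69


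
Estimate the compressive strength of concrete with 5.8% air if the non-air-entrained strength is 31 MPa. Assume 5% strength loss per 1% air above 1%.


Strength loss = (5.8 - 1) * 5 = 24.0%
f'c = 31 * (1 - 24.0/100)
= 23.56 MPa

23.56


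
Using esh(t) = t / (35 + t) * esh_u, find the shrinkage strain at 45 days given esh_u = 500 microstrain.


esh(45) = 45 / (35 + 45) * 500
= 45 / 80 * 500
= 281.2 microstrain

281.2


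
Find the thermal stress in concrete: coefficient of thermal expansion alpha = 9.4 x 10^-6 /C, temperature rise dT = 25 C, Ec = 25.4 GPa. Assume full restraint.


sigma = alpha * dT * Ec
= 9.4e-6 * 25 * 25.4 * 1000
= 5.969 MPa

5.969


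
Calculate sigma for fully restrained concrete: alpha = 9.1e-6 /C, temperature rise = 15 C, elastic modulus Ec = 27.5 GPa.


sigma = alpha * dT * Ec
= 9.1e-6 * 15 * 27.5 * 1000
= 3.754 MPa

3.754


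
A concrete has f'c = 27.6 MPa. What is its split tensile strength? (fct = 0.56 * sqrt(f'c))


fct = 0.56 * sqrt(27.6)
= 0.56 * 5.254
= 2.942 MPa

2.942


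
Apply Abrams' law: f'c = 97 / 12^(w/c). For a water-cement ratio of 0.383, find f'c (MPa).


f'c = 97 / 12^0.383
= 97 / 2.59
= 37.45 MPa

37.45


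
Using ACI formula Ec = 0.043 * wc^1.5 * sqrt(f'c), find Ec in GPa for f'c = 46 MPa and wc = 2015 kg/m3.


Ec = 0.043 * 2015^1.5 * sqrt(46) / 1000
= 26.38 GPa

26.38


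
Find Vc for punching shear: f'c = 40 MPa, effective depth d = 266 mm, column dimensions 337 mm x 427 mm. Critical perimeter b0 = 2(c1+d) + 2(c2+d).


b0 = 2*(337 + 266) + 2*(427 + 266) = 2592 mm
Vc = 0.33 * sqrt(40) * 2592 * 266 / 1000
= 1439.0 kN

1439.0


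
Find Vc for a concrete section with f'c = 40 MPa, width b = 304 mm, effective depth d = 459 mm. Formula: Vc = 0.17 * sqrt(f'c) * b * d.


Vc = 0.17 * sqrt(40) * 304 * 459 / 1000
= 150.03 kN

150.03


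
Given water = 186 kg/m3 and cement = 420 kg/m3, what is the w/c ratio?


w/c = water / cement
w/c = 186 / 420 = 0.443

0.443


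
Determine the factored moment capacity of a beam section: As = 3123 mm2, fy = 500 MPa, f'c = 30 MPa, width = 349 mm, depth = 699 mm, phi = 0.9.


a = As * fy / (0.85 * f'c * b)
= 3123 * 500 / (0.85 * 30 * 349)
= 175.4593 mm
Mn = As * fy * (d - a/2) / 10^6
= 954.4987 kN-m
phi*Mn = 0.9 * 954.4987 = 859.05 kN-m

859.05


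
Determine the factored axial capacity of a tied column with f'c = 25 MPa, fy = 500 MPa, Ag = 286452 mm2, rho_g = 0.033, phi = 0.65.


Ast = rho * Ag = 0.033 * 286452 = 9452.916 mm2
phi*Pn = 0.65 * 0.80 * (0.85 * 25 * (286452 - 9452.916) + 500 * 9452.916) / 1000
= 5518.6 kN

5518.6


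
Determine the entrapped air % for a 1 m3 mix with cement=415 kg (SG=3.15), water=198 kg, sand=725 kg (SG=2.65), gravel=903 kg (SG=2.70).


Vol cement = 415 / (3.15 * 1000) = 0.131746 m3
Vol water = 198 / 1000 = 0.198 m3
Vol sand = 725 / (2.65 * 1000) = 0.273585 m3
Vol gravel = 903 / (2.70 * 1000) = 0.334444 m3
Total solid + water volume = 0.937775 m3
Air = (1 - 0.937775) * 100 = 6.22%

6.22


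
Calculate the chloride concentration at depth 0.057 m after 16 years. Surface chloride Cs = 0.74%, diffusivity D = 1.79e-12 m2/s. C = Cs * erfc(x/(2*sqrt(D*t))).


t_seconds = 16 * 365.25 * 24 * 3600 = 504921600.0 s
arg = 0.057 / (2 * sqrt(1.79e-12 * 504921600.0))
= 0.948
erfc(0.948) = 0.18
C = 0.74 * 0.18 = 0.1332%

0.1332


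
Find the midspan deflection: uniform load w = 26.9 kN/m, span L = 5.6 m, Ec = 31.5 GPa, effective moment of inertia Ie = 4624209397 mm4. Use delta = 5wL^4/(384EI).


Convert: L = 5.6 m = 5600 mm, Ec = 31.5 GPa = 31500 MPa
delta = 5 * 26.9 * 5600^4 / (384 * 31500 * 4624209397)
= 2.36 mm

2.36


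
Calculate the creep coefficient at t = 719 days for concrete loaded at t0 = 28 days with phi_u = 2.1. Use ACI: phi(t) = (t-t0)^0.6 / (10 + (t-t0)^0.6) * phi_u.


dt = 719 - 28 = 691
phi = 691^0.6 / (10 + 691^0.6) * 2.1
= 1.753

1.753


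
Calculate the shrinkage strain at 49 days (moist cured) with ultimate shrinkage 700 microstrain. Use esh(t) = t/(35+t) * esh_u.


esh(49) = 49 / (35 + 49) * 700
= 49 / 84 * 700
= 408.3 microstrain

408.3


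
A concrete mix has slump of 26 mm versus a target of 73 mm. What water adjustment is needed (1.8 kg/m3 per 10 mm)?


Difference = 73 - 26 = 47 mm
Water adjustment = 47 * 1.8 / 10 = 8.5 kg/m3

8.5


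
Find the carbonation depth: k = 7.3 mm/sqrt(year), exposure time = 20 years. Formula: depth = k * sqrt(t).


depth = k * sqrt(t)
= 7.3 * sqrt(20)
= 32.65 mm

32.65


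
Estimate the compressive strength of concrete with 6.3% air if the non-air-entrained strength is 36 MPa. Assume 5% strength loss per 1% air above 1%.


Strength loss = (6.3 - 1) * 5 = 26.5%
f'c = 36 * (1 - 26.5/100)
= 26.46 MPa

26.46


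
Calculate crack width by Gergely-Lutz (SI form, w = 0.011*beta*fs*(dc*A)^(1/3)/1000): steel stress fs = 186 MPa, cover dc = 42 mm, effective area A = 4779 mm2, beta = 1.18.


w = 0.011 * beta * fs * (dc * A)^(1/3) / 1000
= 0.011 * 1.18 * 186 * (42 * 4779)^(1/3) / 1000
= 0.141 mm

0.141


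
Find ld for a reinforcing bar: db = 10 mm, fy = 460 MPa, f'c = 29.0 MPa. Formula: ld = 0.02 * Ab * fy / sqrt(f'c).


Ab = pi * 10^2 / 4 = 78.54 mm2
ld = 0.02 * 78.54 * 460 / sqrt(29.0)
= 134.2 mm

134.2


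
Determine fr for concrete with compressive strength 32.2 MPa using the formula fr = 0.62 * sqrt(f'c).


fr = 0.62 * sqrt(32.2)
= 3.518 MPa

3.518


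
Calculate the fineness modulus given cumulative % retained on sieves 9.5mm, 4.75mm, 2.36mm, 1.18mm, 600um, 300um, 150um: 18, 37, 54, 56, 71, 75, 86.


FM = sum(cumulative % retained) / 100
= 397 / 100
= 3.97

3.97


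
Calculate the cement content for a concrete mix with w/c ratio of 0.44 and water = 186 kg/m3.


Cement = water / (w/c)
= 186 / 0.44
= 422.7 kg/m3

422.7


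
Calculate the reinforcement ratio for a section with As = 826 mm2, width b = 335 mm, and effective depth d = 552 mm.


rho = As / (b * d)
= 826 / (335 * 552)
= 0.0045

0.0045


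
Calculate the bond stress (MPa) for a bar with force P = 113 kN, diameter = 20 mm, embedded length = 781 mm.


u = P / (pi * db * ld)
= 113 * 1000 / (pi * 20 * 781)
= 2.303 MPa

2.303


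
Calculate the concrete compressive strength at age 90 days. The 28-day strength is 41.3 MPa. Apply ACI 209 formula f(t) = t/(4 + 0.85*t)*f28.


f(90) = 90 / (4 + 0.85 * 90) * 41.3
= 90 / 80.5 * 41.3
= 46.17 MPa

46.17


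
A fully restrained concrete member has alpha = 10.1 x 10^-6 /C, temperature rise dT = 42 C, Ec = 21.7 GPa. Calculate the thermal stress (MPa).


sigma = alpha * dT * Ec
= 10.1e-6 * 42 * 21.7 * 1000
= 9.205 MPa

9.205


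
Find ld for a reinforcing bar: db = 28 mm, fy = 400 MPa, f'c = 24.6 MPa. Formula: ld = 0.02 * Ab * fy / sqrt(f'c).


Ab = pi * 28^2 / 4 = 615.752 mm2
ld = 0.02 * 615.752 * 400 / sqrt(24.6)
= 993.2 mm

993.2


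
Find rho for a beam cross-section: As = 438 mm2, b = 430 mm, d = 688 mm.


rho = As / (b * d)
= 438 / (430 * 688)
= 0.0015

0.0015


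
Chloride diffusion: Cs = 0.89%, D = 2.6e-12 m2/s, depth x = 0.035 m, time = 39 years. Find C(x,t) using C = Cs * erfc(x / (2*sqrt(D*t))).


t_seconds = 39 * 365.25 * 24 * 3600 = 1230746400.0 s
arg = 0.035 / (2 * sqrt(2.6e-12 * 1230746400.0))
= 0.3094
erfc(0.3094) = 0.6617
C = 0.89 * 0.6617 = 0.589%

0.589


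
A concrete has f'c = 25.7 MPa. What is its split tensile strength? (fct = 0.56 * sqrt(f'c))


fct = 0.56 * sqrt(25.7)
= 0.56 * 5.07
= 2.839 MPa

2.839


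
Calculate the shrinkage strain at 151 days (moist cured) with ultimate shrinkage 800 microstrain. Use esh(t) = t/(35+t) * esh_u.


esh(151) = 151 / (35 + 151) * 800
= 151 / 186 * 800
= 649.5 microstrain

649.5


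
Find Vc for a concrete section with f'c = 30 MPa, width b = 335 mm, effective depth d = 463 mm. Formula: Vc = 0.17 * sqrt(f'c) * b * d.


Vc = 0.17 * sqrt(30) * 335 * 463 / 1000
= 144.42 kN

144.42


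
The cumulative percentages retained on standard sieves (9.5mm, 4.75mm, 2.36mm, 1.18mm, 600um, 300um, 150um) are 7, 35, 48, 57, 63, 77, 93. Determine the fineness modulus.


FM = sum(cumulative % retained) / 100
= 380 / 100
= 3.8

3.8


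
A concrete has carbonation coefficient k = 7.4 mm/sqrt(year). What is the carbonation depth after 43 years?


depth = k * sqrt(t)
= 7.4 * sqrt(43)
= 48.53 mm

48.53


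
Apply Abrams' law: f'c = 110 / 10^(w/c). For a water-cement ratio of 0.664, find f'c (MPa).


f'c = 110 / 10^0.664
= 110 / 4.613
= 23.84 MPa

23.84


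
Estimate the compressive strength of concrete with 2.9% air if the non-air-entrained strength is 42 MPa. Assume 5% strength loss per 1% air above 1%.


Strength loss = (2.9 - 1) * 5 = 9.5%
f'c = 42 * (1 - 9.5/100)
= 38.01 MPa

38.01


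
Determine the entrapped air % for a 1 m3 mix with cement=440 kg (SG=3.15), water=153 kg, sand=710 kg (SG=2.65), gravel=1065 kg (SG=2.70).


Vol cement = 440 / (3.15 * 1000) = 0.139683 m3
Vol water = 153 / 1000 = 0.153 m3
Vol sand = 710 / (2.65 * 1000) = 0.267925 m3
Vol gravel = 1065 / (2.70 * 1000) = 0.394444 m3
Total solid + water volume = 0.955052 m3
Air = (1 - 0.955052) * 100 = 4.49%

4.49


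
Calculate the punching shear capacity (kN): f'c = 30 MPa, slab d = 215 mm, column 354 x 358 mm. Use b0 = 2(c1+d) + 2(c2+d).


b0 = 2*(354 + 215) + 2*(358 + 215) = 2284 mm
Vc = 0.33 * sqrt(30) * 2284 * 215 / 1000
= 887.58 kN

887.58


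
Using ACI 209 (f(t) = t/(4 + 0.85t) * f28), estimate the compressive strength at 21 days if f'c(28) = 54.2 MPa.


f(21) = 21 / (4 + 0.85 * 21) * 54.2
= 21 / 21.85 * 54.2
= 52.09 MPa

52.09


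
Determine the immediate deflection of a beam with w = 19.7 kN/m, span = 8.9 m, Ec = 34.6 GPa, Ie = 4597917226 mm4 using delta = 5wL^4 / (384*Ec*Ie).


Convert: L = 8.9 m = 8900 mm, Ec = 34.6 GPa = 34600 MPa
delta = 5 * 19.7 * 8900^4 / (384 * 34600 * 4597917226)
= 10.12 mm

10.12


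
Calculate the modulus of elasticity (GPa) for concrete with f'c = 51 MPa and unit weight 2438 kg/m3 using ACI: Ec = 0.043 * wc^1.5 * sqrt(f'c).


Ec = 0.043 * 2438^1.5 * sqrt(51) / 1000
= 36.97 GPa

36.97


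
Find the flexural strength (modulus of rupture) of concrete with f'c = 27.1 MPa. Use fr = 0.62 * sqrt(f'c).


fr = 0.62 * sqrt(27.1)
= 3.228 MPa

3.228


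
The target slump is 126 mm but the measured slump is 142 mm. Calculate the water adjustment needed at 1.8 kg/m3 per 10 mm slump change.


Difference = 126 - 142 = -16 mm
Water adjustment = -16 * 1.8 / 10 = -2.9 kg/m3

-2.9


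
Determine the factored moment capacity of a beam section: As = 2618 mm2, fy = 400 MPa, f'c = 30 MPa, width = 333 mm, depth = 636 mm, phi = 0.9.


a = As * fy / (0.85 * f'c * b)
= 2618 * 400 / (0.85 * 30 * 333)
= 123.3233 mm
Mn = As * fy * (d - a/2) / 10^6
= 601.4471 kN-m
phi*Mn = 0.9 * 601.4471 = 541.3 kN-m

541.3


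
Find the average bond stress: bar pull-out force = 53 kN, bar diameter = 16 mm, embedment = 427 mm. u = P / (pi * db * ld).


u = P / (pi * db * ld)
= 53 * 1000 / (pi * 16 * 427)
= 2.469 MPa

2.469


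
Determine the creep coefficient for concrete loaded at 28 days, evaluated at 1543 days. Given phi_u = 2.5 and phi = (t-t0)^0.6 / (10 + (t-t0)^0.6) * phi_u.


dt = 1543 - 28 = 1515
phi = 1515^0.6 / (10 + 1515^0.6) * 2.5
= 2.225

2.225


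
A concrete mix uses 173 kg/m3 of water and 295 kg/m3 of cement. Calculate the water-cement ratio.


w/c = water / cement
w/c = 173 / 295 = 0.586

0.586


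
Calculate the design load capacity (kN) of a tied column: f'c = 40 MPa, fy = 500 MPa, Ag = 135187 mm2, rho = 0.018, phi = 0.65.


Ast = rho * Ag = 0.018 * 135187 = 2433.366 mm2
phi*Pn = 0.65 * 0.80 * (0.85 * 40 * (135187 - 2433.366) + 500 * 2433.366) / 1000
= 2979.76 kN

2979.76


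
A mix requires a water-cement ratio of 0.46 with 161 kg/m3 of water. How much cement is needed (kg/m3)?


Cement = water / (w/c)
= 161 / 0.46
= 350.0 kg/m3

350.0


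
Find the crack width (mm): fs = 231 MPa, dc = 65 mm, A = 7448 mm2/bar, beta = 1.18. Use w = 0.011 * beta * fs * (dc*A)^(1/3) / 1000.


w = 0.011 * beta * fs * (dc * A)^(1/3) / 1000
= 0.011 * 1.18 * 231 * (65 * 7448)^(1/3) / 1000
= 0.235 mm

0.235


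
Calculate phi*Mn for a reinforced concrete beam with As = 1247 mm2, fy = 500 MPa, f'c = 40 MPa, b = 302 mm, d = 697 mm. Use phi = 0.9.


a = As * fy / (0.85 * f'c * b)
= 1247 * 500 / (0.85 * 40 * 302)
= 60.7226 mm
Mn = As * fy * (d - a/2) / 10^6
= 415.6492 kN-m
phi*Mn = 0.9 * 415.6492 = 374.08 kN-m

374.08


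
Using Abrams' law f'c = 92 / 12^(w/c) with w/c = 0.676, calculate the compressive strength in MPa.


f'c = 92 / 12^0.676
= 92 / 5.364
= 17.15 MPa

17.15


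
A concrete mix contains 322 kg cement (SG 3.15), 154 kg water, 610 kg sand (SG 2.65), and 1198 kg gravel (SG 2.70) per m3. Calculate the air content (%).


Vol cement = 322 / (3.15 * 1000) = 0.102222 m3
Vol water = 154 / 1000 = 0.154 m3
Vol sand = 610 / (2.65 * 1000) = 0.230189 m3
Vol gravel = 1198 / (2.70 * 1000) = 0.443704 m3
Total solid + water volume = 0.930115 m3
Air = (1 - 0.930115) * 100 = 6.99%

6.99


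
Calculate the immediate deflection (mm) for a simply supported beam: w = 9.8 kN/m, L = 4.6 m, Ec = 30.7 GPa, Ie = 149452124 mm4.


Convert: L = 4.6 m = 4600 mm, Ec = 30.7 GPa = 30700 MPa
delta = 5 * 9.8 * 4600^4 / (384 * 30700 * 149452124)
= 12.45 mm

12.45


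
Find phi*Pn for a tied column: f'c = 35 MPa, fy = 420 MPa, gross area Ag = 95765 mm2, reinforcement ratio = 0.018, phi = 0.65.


Ast = rho * Ag = 0.018 * 95765 = 1723.77 mm2
phi*Pn = 0.65 * 0.80 * (0.85 * 35 * (95765 - 1723.77) + 420 * 1723.77) / 1000
= 1831.29 kN

1831.29


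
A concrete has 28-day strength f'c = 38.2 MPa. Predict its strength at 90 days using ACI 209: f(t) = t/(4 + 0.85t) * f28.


f(90) = 90 / (4 + 0.85 * 90) * 38.2
= 90 / 80.5 * 38.2
= 42.71 MPa

42.71


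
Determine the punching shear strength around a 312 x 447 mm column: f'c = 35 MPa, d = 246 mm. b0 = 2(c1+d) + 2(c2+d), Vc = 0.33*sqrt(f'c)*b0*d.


b0 = 2*(312 + 246) + 2*(447 + 246) = 2502 mm
Vc = 0.33 * sqrt(35) * 2502 * 246 / 1000
= 1201.63 kN

1201.63


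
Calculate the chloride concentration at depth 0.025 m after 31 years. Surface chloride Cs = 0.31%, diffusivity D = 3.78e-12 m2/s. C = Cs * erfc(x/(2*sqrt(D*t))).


t_seconds = 31 * 365.25 * 24 * 3600 = 978285600.0 s
arg = 0.025 / (2 * sqrt(3.78e-12 * 978285600.0))
= 0.2056
erfc(0.2056) = 0.7713
C = 0.31 * 0.7713 = 0.2391%

0.2391


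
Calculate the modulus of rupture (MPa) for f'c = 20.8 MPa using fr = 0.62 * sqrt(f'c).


fr = 0.62 * sqrt(20.8)
= 2.828 MPa

2.828


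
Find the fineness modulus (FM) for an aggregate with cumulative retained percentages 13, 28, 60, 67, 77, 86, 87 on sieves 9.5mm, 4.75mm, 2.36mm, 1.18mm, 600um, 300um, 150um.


FM = sum(cumulative % retained) / 100
= 418 / 100
= 4.18

4.18


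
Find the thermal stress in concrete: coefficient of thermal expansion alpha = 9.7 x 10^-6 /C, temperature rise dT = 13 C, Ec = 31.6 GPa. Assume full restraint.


sigma = alpha * dT * Ec
= 9.7e-6 * 13 * 31.6 * 1000
= 3.985 MPa

3.985


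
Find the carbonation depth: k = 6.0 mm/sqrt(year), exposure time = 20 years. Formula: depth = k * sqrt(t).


depth = k * sqrt(t)
= 6.0 * sqrt(20)
= 26.83 mm

26.83


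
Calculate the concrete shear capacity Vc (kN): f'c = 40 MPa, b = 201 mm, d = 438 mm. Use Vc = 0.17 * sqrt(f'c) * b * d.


Vc = 0.17 * sqrt(40) * 201 * 438 / 1000
= 94.66 kN

94.66


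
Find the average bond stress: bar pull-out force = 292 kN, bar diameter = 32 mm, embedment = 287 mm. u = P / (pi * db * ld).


u = P / (pi * db * ld)
= 292 * 1000 / (pi * 32 * 287)
= 10.12 MPa

10.12


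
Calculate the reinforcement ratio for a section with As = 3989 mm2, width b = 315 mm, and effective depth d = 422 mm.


rho = As / (b * d)
= 3989 / (315 * 422)
= 0.03

0.03


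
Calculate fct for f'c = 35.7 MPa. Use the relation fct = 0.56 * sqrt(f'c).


fct = 0.56 * sqrt(35.7)
= 0.56 * 5.975
= 3.346 MPa

3.346


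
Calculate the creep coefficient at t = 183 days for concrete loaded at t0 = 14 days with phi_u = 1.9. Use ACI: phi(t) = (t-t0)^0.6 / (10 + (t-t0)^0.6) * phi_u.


dt = 183 - 14 = 169
phi = 169^0.6 / (10 + 169^0.6) * 1.9
= 1.301

1.301


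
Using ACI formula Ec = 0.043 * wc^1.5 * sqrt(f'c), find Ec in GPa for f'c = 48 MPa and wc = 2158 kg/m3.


Ec = 0.043 * 2158^1.5 * sqrt(48) / 1000
= 29.87 GPa

29.87


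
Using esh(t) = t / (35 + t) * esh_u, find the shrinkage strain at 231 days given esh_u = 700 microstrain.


esh(231) = 231 / (35 + 231) * 700
= 231 / 266 * 700
= 607.9 microstrain

607.9


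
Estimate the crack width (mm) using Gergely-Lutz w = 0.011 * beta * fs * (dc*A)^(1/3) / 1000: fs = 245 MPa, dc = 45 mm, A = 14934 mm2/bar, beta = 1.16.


w = 0.011 * beta * fs * (dc * A)^(1/3) / 1000
= 0.011 * 1.16 * 245 * (45 * 14934)^(1/3) / 1000
= 0.274 mm

0.274


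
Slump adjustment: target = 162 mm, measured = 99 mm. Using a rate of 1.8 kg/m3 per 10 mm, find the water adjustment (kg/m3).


Difference = 162 - 99 = 63 mm
Water adjustment = 63 * 1.8 / 10 = 11.3 kg/m3

11.3


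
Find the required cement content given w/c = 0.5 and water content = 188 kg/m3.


Cement = water / (w/c)
= 188 / 0.5
= 376.0 kg/m3

376.0


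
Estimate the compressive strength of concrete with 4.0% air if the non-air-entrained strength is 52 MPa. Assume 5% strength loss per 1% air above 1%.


Strength loss = (4.0 - 1) * 5 = 15.0%
f'c = 52 * (1 - 15.0/100)
= 44.2 MPa

44.2


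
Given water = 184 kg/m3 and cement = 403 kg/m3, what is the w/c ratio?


w/c = water / cement
w/c = 184 / 403 = 0.457

0.457


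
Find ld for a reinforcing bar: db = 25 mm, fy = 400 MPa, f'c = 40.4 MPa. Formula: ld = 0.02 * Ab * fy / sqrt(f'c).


Ab = pi * 25^2 / 4 = 490.874 mm2
ld = 0.02 * 490.874 * 400 / sqrt(40.4)
= 617.8 mm

617.8


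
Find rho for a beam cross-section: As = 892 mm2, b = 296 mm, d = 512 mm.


rho = As / (b * d)
= 892 / (296 * 512)
= 0.0059

0.0059


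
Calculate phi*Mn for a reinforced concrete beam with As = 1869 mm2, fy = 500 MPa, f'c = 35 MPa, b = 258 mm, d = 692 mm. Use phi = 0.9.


a = As * fy / (0.85 * f'c * b)
= 1869 * 500 / (0.85 * 35 * 258)
= 121.751 mm
Mn = As * fy * (d - a/2) / 10^6
= 589.7858 kN-m
phi*Mn = 0.9 * 589.7858 = 530.81 kN-m

530.81


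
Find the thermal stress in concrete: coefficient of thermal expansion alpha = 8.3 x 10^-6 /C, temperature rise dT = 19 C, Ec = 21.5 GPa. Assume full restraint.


sigma = alpha * dT * Ec
= 8.3e-6 * 19 * 21.5 * 1000
= 3.391 MPa

3.391


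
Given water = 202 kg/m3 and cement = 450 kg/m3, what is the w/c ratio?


w/c = water / cement
w/c = 202 / 450 = 0.449

0.449


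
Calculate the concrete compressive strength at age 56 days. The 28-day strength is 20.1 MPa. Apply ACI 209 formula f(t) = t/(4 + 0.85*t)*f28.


f(56) = 56 / (4 + 0.85 * 56) * 20.1
= 56 / 51.6 * 20.1
= 21.81 MPa

21.81


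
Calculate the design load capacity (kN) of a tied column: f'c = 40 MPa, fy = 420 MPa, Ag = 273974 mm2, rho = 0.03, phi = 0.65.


Ast = rho * Ag = 0.03 * 273974 = 8219.22 mm2
phi*Pn = 0.65 * 0.80 * (0.85 * 40 * (273974 - 8219.22) + 420 * 8219.22) / 1000
= 6493.62 kN

6493.62


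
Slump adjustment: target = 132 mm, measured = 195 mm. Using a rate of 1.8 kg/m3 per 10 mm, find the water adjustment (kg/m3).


Difference = 132 - 195 = -63 mm
Water adjustment = -63 * 1.8 / 10 = -11.3 kg/m3

-11.3


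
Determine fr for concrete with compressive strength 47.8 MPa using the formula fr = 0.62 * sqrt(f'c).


fr = 0.62 * sqrt(47.8)
= 4.287 MPa

4.287


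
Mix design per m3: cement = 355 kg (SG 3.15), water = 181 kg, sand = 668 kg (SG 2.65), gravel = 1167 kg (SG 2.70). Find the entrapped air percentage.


Vol cement = 355 / (3.15 * 1000) = 0.112698 m3
Vol water = 181 / 1000 = 0.181 m3
Vol sand = 668 / (2.65 * 1000) = 0.252075 m3
Vol gravel = 1167 / (2.70 * 1000) = 0.432222 m3
Total solid + water volume = 0.977996 m3
Air = (1 - 0.977996) * 100 = 2.2%

2.2


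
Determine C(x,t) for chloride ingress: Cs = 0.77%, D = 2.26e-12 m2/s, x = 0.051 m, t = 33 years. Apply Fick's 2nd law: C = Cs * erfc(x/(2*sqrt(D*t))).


t_seconds = 33 * 365.25 * 24 * 3600 = 1041400800.0 s
arg = 0.051 / (2 * sqrt(2.26e-12 * 1041400800.0))
= 0.5256
erfc(0.5256) = 0.4573
C = 0.77 * 0.4573 = 0.3521%

0.3521


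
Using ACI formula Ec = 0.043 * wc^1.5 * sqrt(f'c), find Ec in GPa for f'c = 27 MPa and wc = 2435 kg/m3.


Ec = 0.043 * 2435^1.5 * sqrt(27) / 1000
= 26.85 GPa

26.85


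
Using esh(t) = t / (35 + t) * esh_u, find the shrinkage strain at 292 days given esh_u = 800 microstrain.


esh(292) = 292 / (35 + 292) * 800
= 292 / 327 * 800
= 714.4 microstrain

714.4


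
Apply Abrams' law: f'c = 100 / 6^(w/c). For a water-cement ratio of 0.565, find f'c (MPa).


f'c = 100 / 6^0.565
= 100 / 2.752
= 36.34 MPa

36.34


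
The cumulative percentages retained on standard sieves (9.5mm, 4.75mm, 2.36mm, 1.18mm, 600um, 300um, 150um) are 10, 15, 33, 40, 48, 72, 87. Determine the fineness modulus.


FM = sum(cumulative % retained) / 100
= 305 / 100
= 3.05

3.05


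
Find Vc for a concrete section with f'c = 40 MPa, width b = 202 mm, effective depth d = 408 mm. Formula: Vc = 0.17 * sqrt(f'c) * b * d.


Vc = 0.17 * sqrt(40) * 202 * 408 / 1000
= 88.61 kN

88.61


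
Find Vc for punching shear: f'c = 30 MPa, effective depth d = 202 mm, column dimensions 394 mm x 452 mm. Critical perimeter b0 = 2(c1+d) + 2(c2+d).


b0 = 2*(394 + 202) + 2*(452 + 202) = 2500 mm
Vc = 0.33 * sqrt(30) * 2500 * 202 / 1000
= 912.78 kN

912.78


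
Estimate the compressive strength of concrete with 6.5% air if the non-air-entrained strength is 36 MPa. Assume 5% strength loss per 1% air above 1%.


Strength loss = (6.5 - 1) * 5 = 27.5%
f'c = 36 * (1 - 27.5/100)
= 26.1 MPa

26.1


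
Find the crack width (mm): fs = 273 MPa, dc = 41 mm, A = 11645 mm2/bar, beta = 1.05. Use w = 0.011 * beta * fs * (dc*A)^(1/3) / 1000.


w = 0.011 * beta * fs * (dc * A)^(1/3) / 1000
= 0.011 * 1.05 * 273 * (41 * 11645)^(1/3) / 1000
= 0.246 mm

0.246


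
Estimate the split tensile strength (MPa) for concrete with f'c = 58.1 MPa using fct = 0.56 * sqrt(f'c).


fct = 0.56 * sqrt(58.1)
= 0.56 * 7.622
= 4.269 MPa

4.269


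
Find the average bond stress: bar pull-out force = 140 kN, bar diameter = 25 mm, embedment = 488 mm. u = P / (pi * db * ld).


u = P / (pi * db * ld)
= 140 * 1000 / (pi * 25 * 488)
= 3.653 MPa

3.653


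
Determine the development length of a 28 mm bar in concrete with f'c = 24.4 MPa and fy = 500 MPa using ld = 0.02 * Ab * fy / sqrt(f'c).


Ab = pi * 28^2 / 4 = 615.752 mm2
ld = 0.02 * 615.752 * 500 / sqrt(24.4)
= 1246.6 mm

1246.6


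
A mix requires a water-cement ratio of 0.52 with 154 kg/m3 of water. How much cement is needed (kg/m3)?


Cement = water / (w/c)
= 154 / 0.52
= 296.2 kg/m3

296.2


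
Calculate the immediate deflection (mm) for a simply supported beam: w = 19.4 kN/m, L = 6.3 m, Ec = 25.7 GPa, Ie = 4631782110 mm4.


Convert: L = 6.3 m = 6300 mm, Ec = 25.7 GPa = 25700 MPa
delta = 5 * 19.4 * 6300^4 / (384 * 25700 * 4631782110)
= 3.34 mm

3.34


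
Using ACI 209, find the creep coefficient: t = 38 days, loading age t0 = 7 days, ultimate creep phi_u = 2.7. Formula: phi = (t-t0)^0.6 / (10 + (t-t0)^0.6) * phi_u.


dt = 38 - 7 = 31
phi = 31^0.6 / (10 + 31^0.6) * 2.7
= 1.187

1.187
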